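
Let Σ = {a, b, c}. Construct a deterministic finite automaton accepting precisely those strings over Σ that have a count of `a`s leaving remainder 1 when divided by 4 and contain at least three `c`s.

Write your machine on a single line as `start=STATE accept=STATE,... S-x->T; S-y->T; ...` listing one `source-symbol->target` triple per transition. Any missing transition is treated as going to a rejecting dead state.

start=q0; accept=q12,q16; q0-a->q1; q0-b->q0; q0-c->q2; q1-a->q3; q1-b->q1; q1-c->q4; q2-a->q4; q2-b->q2; q2-c->q5; q3-a->q6; q3-b->q3; q3-c->q7; q4-a->q7; q4-b->q4; q4-c->q8; q5-a->q8; q5-b->q5; q5-c->q9; q6-a->q0; q6-b->q6; q6-c->q10; q7-a->q10; q7-b->q7; q7-c->q11; q8-a->q11; q8-b->q8; q8-c->q12; q9-a->q12; q9-b->q9; q9-c->q13; q10-a->q2; q10-b->q10; q10-c->q14; q11-a->q14; q11-b->q11; q11-c->q15; q12-a->q15; q12-b->q12; q12-c->q16; q13-a->q16; q13-b->q13; q13-c->q13; q14-a->q5; q14-b->q14; q14-c->q17; q15-a->q17; q15-b->q15; q15-c->q18; q16-a->q18; q16-b->q16; q16-c->q16; q17-a->q9; q17-b->q17; q17-c->q19; q18-a->q19; q18-b->q18; q18-c->q18; q19-a->q13; q19-b->q19; q19-c->q19

Run two small machines in parallel and take their product. One (4 states) tracks the count of `a`s modulo 4; the other (5 states) tracks the count of `c`s, saturating at 4. Each combined state is a pair, one component from each; accept when both components accept.
20 states suffice.
          a    b    c  
>  q0     q1   q0   q2 
   q1     q3   q1   q4 
   q2     q4   q2   q5 
   q3     q6   q3   q7 
   q4     q7   q4   q8 
   q5     q8   q5   q9 
   q6     q0   q6  q10 
   q7    q10   q7  q11 
   q8    q11   q8  q12 
   q9    q12   q9  q13 
   q10    q2  q10  q14 
   q11   q14  q11  q15 
 * q12   q15  q12  q16 
   q13   q16  q13  q13 
   q14    q5  q14  q17 
   q15   q17  q15  q18 
 * q16   q18  q16  q16 
   q17    q9  q17  q19 
   q18   q19  q18  q18 
   q19   q13  q19  q19 
(> = start, * = accepting)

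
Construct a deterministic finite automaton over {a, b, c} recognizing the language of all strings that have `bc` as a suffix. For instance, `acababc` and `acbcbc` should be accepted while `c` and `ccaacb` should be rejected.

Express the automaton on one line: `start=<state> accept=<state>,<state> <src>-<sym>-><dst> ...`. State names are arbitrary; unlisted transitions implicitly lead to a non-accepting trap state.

start=s0 accept=s2 s0-a->s0 s0-b->s1 s0-c->s0 s1-a->s0 s1-b->s1 s1-c->s2 s2-a->s0 s2-b->s1 s2-c->s0

Remember how much of `bc` the current input suffix matches. State s0 means no match yet; s1 means the last symbol is `b`; s2 means the last 2 symbols are `bc`. Only s2 accepts. On a mismatch, fall back to the longest proper suffix that is still a prefix of `bc`.
A 3-state machine:
        a   b   c  
>  s0   s0  s1  s0 
   s1   s0  s1  s2 
 * s2   s0  s1  s0 
(> = start, * = accepting)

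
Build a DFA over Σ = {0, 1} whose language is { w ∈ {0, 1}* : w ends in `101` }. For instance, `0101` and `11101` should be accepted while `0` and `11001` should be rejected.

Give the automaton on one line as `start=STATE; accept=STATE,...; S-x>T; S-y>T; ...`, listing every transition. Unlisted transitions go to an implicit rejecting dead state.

Let each state record the length of the longest suffix of the input read so far that is also a prefix of `101`. q1 means the last symbol is `1`; q2 means the last 2 symbols are `10`; q3 means the last 3 symbols are `101`. Accept only at q3, where the string currently ends in `101`.
        0   1  
>  q0   q0  q1 
   q1   q2  q1 
   q2   q0  q3 
 * q3   q2  q1 
(> = start, * = accepting)

start=q0; accept=q3; q0-0>q0; q0-1>q1; q1-0>q2; q1-1>q1; q2-0>q0; q2-1>q3; q3-0>q2; q3-1>q1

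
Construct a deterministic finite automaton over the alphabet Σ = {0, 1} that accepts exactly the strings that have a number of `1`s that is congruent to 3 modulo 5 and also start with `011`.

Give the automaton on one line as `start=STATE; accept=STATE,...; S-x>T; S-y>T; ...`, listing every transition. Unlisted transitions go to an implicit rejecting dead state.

start=q0; accept=q5; q0-0>q1; q0-1>q2; q1-0>q2; q1-1>q3; q2-0>q2; q2-1>q2; q3-0>q2; q3-1>q4; q4-0>q4; q4-1>q5; q5-0>q5; q5-1>q6; q6-0>q6; q6-1>q7; q7-0>q7; q7-1>q8; q8-0>q8; q8-1>q4

Handle the two conditions separately and then intersect. The first has 5 states tracking the count of `1`s modulo 5; the second has 5 states tracking whether the input so far still matches the prefix `011`. A product state is a pair (one from each), accepting exactly when both do. Equivalent product states are then merged.
9 states suffice.
        0   1  
>  q0   q1  q2 
   q1   q2  q3 
   q2   q2  q2 
   q3   q2  q4 
   q4   q4  q5 
 * q5   q5  q6 
   q6   q6  q7 
   q7   q7  q8 
   q8   q8  q4 
(> = start, * = accepting)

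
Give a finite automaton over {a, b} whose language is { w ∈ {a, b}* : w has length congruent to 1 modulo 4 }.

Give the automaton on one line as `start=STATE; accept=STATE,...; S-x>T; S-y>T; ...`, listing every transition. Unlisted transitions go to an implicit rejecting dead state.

start=q0; accept=q1; q0-a>q1; q0-b>q1; q1-a>q2; q1-b>q2; q2-a>q3; q2-b>q3; q3-a>q0; q3-b>q0

Only the length mod 4 matters, so use a 4-cycle: from any state, every input symbol moves to the next state, wrapping q3 back to q0. Mark q1 accepting.
4 states suffice.
        a   b  
>  q0   q1  q1 
 * q1   q2  q2 
   q2   q3  q3 
   q3   q0  q0 
(> = start, * = accepting)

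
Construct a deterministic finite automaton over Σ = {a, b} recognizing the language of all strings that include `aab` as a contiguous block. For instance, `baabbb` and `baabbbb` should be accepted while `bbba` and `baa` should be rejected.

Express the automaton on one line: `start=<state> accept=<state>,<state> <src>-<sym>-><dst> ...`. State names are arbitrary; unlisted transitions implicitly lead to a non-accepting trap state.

Track how much of `aab` has been matched so far: state q0 is no progress, q3 is the absorbing accept state reached once `aab` has occurred. Intermediate states record partial matches; on a mismatch, fall back to the longest reusable overlap.
4 states suffice.
        a   b  
>  q0   q1  q0 
   q1   q2  q0 
   q2   q2  q3 
 * q3   q3  q3 
(> = start, * = accepting)

start=q0 accept=q3 q0-a->q1 q0-b->q0 q1-a->q2 q1-b->q0 q2-a->q2 q2-b->q3 q3-a->q3 q3-b->q3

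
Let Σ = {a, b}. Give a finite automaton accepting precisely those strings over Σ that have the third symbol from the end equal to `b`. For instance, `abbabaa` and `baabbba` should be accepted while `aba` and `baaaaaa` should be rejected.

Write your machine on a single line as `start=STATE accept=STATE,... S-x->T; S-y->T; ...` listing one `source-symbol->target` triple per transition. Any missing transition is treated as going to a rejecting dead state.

start=q0; accept=q11,q12,q13,q14; q0-a->q1; q0-b->q2; q1-a->q3; q1-b->q4; q2-a->q5; q2-b->q6; q3-a->q7; q3-b->q8; q4-a->q9; q4-b->q10; q5-a->q11; q5-b->q12; q6-a->q13; q6-b->q14; q7-a->q7; q7-b->q8; q8-a->q9; q8-b->q10; q9-a->q11; q9-b->q12; q10-a->q13; q10-b->q14; q11-a->q7; q11-b->q8; q12-a->q9; q12-b->q10; q13-a->q11; q13-b->q12; q14-a->q13; q14-b->q14

Because acceptance depends on a position counted from the end, the machine has to buffer the most recent 3 symbols. Make each state the string of the last up-to-3 symbols read; on input `x` shift the window left and append `x`. Accept when the buffered window has length 3 and begins with `b`.
15 states suffice.
          a    b  
>  q0     q1   q2 
   q1     q3   q4 
   q2     q5   q6 
   q3     q7   q8 
   q4     q9  q10 
   q5    q11  q12 
   q6    q13  q14 
   q7     q7   q8 
   q8     q9  q10 
   q9    q11  q12 
   q10   q13  q14 
 * q11    q7   q8 
 * q12    q9  q10 
 * q13   q11  q12 
 * q14   q13  q14 
(> = start, * = accepting)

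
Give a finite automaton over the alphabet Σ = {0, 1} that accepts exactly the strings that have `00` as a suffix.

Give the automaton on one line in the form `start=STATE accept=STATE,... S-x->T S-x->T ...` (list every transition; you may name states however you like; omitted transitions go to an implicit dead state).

start=S0 accept=S2 S0-0->S1 S0-1->S0 S1-0->S2 S1-1->S0 S2-0->S2 S2-1->S0

Remember how much of `00` the current input suffix matches. State S0 means no match yet; S1 means the last symbol is `0`; S2 means the last 2 symbols are `00`. Only S2 accepts. On a mismatch, fall back to the longest proper suffix that is still a prefix of `00`.
3 states suffice.
        0   1  
>  S0   S1  S0 
   S1   S2  S0 
 * S2   S2  S0 
(> = start, * = accepting)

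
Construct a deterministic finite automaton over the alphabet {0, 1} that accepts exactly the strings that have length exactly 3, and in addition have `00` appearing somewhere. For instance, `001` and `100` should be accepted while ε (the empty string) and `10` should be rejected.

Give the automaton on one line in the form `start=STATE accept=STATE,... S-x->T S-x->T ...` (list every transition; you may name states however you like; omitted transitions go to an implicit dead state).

start=q0 accept=q6 q0-0->q1 q0-1->q2 q1-0->q3 q1-1->q4 q2-0->q5 q2-1->q4 q3-0->q6 q3-1->q6 q4-0->q4 q4-1->q4 q5-0->q6 q5-1->q4 q6-0->q4 q6-1->q4

Handle the two conditions separately and then intersect. One (5 states) tracks the input length, saturating at 4; the other (3 states) tracks whether and how much of `00` has been seen. Each combined state is a pair, one component from each; accept when both components accept. After merging equivalent states the machine shrinks.
With 7 states:
        0   1  
>  q0   q1  q2 
   q1   q3  q4 
   q2   q5  q4 
   q3   q6  q6 
   q4   q4  q4 
   q5   q6  q4 
 * q6   q4  q4 
(> = start, * = accepting)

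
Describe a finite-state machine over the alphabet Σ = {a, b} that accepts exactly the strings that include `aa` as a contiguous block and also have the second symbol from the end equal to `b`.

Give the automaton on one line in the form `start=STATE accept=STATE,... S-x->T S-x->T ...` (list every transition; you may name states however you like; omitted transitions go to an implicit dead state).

Run two small machines in parallel and take their product. The first has 3 states tracking whether and how much of `aa` has been seen; the second has 7 states tracking the last 2 symbols read. A product state is a pair (one from each), accepting exactly when both do. Minimizing collapses redundant product states.
6 states suffice.
        a   b  
>  s0   s1  s0 
   s1   s2  s0 
   s2   s2  s3 
   s3   s4  s5 
 * s4   s2  s3 
 * s5   s4  s5 
(> = start, * = accepting)

start=s0 accept=s4,s5 s0-a->s1 s0-b->s0 s1-a->s2 s1-b->s0 s2-a->s2 s2-b->s3 s3-a->s4 s3-b->s5 s4-a->s2 s4-b->s3 s5-a->s4 s5-b->s5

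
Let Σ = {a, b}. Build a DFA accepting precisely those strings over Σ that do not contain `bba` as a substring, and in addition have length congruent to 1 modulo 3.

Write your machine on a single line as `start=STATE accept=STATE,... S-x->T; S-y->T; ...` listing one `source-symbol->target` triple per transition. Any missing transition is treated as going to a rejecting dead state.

start=S0; accept=S1,S2,S9; S0-a->S1; S0-b->S2; S1-a->S3; S1-b->S4; S2-a->S3; S2-b->S5; S3-a->S0; S3-b->S6; S4-a->S0; S4-b->S7; S5-a->S8; S5-b->S7; S6-a->S1; S6-b->S9; S7-a->S10; S7-b->S9; S8-a->S10; S8-b->S10; S9-a->S11; S9-b->S5; S10-a->S11; S10-b->S11; S11-a->S8; S11-b->S8

Handle the two conditions separately and then intersect. The first has 4 states tracking partial matches of the forbidden pattern `bba`; the second has 3 states tracking the input length modulo 3. A product state is a pair (one from each), accepting exactly when both do.
A 12-state machine:
          a    b  
>  S0     S1   S2 
 * S1     S3   S4 
 * S2     S3   S5 
   S3     S0   S6 
   S4     S0   S7 
   S5     S8   S7 
   S6     S1   S9 
   S7    S10   S9 
   S8    S10  S10 
 * S9    S11   S5 
   S10   S11  S11 
   S11    S8   S8 
(> = start, * = accepting)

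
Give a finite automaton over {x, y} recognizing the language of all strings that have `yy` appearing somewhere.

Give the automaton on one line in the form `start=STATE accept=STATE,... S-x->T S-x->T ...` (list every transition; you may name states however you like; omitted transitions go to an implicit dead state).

States s0..s1 record the length of the longest prefix of `yy` that matches the current input suffix. Reaching s2 means `yy` has been seen, and we stay there forever. Accept from s2.
3 states suffice.
        x   y  
>  s0   s0  s1 
   s1   s0  s2 
 * s2   s2  s2 
(> = start, * = accepting)

start=s0 accept=s2 s0-x->s0 s0-y->s1 s1-x->s0 s1-y->s2 s2-x->s2 s2-y->s2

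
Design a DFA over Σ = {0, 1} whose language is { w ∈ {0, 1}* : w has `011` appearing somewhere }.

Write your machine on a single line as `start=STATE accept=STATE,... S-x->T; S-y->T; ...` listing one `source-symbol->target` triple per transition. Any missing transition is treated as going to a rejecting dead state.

start=S0; accept=S3; S0-0->S1; S0-1->S0; S1-0->S1; S1-1->S2; S2-0->S1; S2-1->S3; S3-0->S3; S3-1->S3

States S0..S2 record the length of the longest prefix of `011` that matches the current input suffix. Reaching S3 means `011` has been seen, and we stay there forever. Accept from S3.
4 states suffice.
        0   1  
>  S0   S1  S0 
   S1   S1  S2 
   S2   S1  S3 
 * S3   S3  S3 
(> = start, * = accepting)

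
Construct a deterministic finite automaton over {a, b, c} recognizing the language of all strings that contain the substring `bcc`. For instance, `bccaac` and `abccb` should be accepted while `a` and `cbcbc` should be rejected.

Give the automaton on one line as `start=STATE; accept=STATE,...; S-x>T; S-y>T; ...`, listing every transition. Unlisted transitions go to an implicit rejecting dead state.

start=S0; accept=S3; S0-a>S0; S0-b>S1; S0-c>S0; S1-a>S0; S1-b>S1; S1-c>S2; S2-a>S0; S2-b>S1; S2-c>S3; S3-a>S3; S3-b>S3; S3-c>S3

Track how much of `bcc` has been matched so far: state S0 is no progress, S3 is the absorbing accept state reached once `bcc` has occurred. Intermediate states record partial matches; on a mismatch, fall back to the longest reusable overlap.
4 states suffice.
        a   b   c  
>  S0   S0  S1  S0 
   S1   S0  S1  S2 
   S2   S0  S1  S3 
 * S3   S3  S3  S3 
(> = start, * = accepting)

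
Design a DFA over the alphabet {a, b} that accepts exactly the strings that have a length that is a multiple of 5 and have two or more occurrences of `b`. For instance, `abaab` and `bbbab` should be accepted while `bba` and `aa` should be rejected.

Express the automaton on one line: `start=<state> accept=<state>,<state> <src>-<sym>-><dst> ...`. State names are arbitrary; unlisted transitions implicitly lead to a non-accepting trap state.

Handle the two conditions separately and then intersect. One (5 states) tracks the input length modulo 5; the other (4 states) tracks the count of `b`s, saturating at 3. Each combined state is a pair, one component from each; accept when both components accept. Minimizing collapses redundant product states.
          a    b  
>  q0     q1   q2 
   q1     q3   q4 
   q2     q4   q5 
   q3     q6   q7 
   q4     q7   q8 
   q5     q8   q8 
   q6     q9  q10 
   q7    q10  q11 
   q8    q11  q11 
   q9     q0  q12 
   q10   q12  q13 
   q11   q13  q13 
   q12    q2  q14 
 * q13   q14  q14 
   q14    q5   q5 
(> = start, * = accepting)

start=q0 accept=q13 q0-a->q1 q0-b->q2 q1-a->q3 q1-b->q4 q2-a->q4 q2-b->q5 q3-a->q6 q3-b->q7 q4-a->q7 q4-b->q8 q5-a->q8 q5-b->q8 q6-a->q9 q6-b->q10 q7-a->q10 q7-b->q11 q8-a->q11 q8-b->q11 q9-a->q0 q9-b->q12 q10-a->q12 q10-b->q13 q11-a->q13 q11-b->q13 q12-a->q2 q12-b->q14 q13-a->q14 q13-b->q14 q14-a->q5 q14-b->q5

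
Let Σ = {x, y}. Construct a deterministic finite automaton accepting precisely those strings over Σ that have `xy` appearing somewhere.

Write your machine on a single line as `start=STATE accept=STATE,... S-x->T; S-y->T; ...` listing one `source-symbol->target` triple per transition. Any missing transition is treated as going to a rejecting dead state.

start=s0; accept=s2; s0-x->s1; s0-y->s0; s1-x->s1; s1-y->s2; s2-x->s2; s2-y->s2

States s0..s1 record the length of the longest prefix of `xy` that matches the current input suffix. Reaching s2 means `xy` has been seen, and we stay there forever. Accept from s2.
        x   y  
>  s0   s1  s0 
   s1   s1  s2 
 * s2   s2  s2 
(> = start, * = accepting)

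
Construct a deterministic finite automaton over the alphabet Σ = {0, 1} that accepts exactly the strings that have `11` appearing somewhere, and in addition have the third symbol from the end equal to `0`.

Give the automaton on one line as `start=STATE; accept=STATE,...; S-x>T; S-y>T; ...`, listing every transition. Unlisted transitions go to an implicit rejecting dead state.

start=s0; accept=s10,s17,s18,s19; s0-0>s1; s0-1>s2; s1-0>s3; s1-1>s4; s2-0>s5; s2-1>s6; s3-0>s7; s3-1>s8; s4-0>s9; s4-1>s10; s5-0>s11; s5-1>s12; s6-0>s13; s6-1>s14; s7-0>s7; s7-1>s8; s8-0>s9; s8-1>s10; s9-0>s11; s9-1>s12; s10-0>s13; s10-1>s14; s11-0>s7; s11-1>s8; s12-0>s9; s12-1>s10; s13-0>s15; s13-1>s16; s14-0>s13; s14-1>s14; s15-0>s17; s15-1>s18; s16-0>s19; s16-1>s10; s17-0>s17; s17-1>s18; s18-0>s19; s18-1>s10; s19-0>s15; s19-1>s16

Run two small machines in parallel and take their product. The first has 3 states tracking whether and how much of `11` has been seen; the second has 15 states tracking the last 3 symbols read. A product state is a pair (one from each), accepting exactly when both do.
20 states suffice.
          0    1  
>  s0     s1   s2 
   s1     s3   s4 
   s2     s5   s6 
   s3     s7   s8 
   s4     s9  s10 
   s5    s11  s12 
   s6    s13  s14 
   s7     s7   s8 
   s8     s9  s10 
   s9    s11  s12 
 * s10   s13  s14 
   s11    s7   s8 
   s12    s9  s10 
   s13   s15  s16 
   s14   s13  s14 
   s15   s17  s18 
   s16   s19  s10 
 * s17   s17  s18 
 * s18   s19  s10 
 * s19   s15  s16 
(> = start, * = accepting)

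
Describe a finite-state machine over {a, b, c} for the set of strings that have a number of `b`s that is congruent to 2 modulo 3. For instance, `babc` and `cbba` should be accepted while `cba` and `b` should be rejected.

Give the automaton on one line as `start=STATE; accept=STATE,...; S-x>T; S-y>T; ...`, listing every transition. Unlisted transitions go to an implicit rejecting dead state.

start=s0; accept=s2; s0-a>s0; s0-b>s1; s0-c>s0; s1-a>s1; s1-b>s2; s1-c>s1; s2-a>s2; s2-b>s0; s2-c>s2

The only thing that matters is how many `b`s have appeared, reduced mod 3. Use one state per residue: s0 for 0, …, s2 for 2. Reading `b` moves to the next residue; anything else stays put. s2 is accepting.
With 3 states:
        a   b   c  
>  s0   s0  s1  s0 
   s1   s1  s2  s1 
 * s2   s2  s0  s2 
(> = start, * = accepting)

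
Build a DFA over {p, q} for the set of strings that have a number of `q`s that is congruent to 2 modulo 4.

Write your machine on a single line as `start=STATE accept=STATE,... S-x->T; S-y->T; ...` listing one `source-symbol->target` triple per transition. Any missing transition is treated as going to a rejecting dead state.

start=s0; accept=s2; s0-p->s0; s0-q->s1; s1-p->s1; s1-q->s2; s2-p->s2; s2-q->s3; s3-p->s3; s3-q->s0

Keep the running count of `q`s modulo 4: each `q` advances along the cycle s0 → s1 → s2 → s3 → s0 while other symbols loop. Accept at s2.
A 4-state machine:
        p   q  
>  s0   s0  s1 
   s1   s1  s2 
 * s2   s2  s3 
   s3   s3  s0 
(> = start, * = accepting)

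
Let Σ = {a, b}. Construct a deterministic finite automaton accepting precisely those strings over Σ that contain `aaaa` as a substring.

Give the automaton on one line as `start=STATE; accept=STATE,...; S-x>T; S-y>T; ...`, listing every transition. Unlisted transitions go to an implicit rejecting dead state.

start=S0; accept=S4; S0-a>S1; S0-b>S0; S1-a>S2; S1-b>S0; S2-a>S3; S2-b>S0; S3-a>S4; S3-b>S0; S4-a>S4; S4-b>S4

Track how much of `aaaa` has been matched so far: state S0 is no progress, S4 is the absorbing accept state reached once `aaaa` has occurred. Intermediate states record partial matches; on a mismatch, fall back to the longest reusable overlap.
        a   b  
>  S0   S1  S0 
   S1   S2  S0 
   S2   S3  S0 
   S3   S4  S0 
 * S4   S4  S4 
(> = start, * = accepting)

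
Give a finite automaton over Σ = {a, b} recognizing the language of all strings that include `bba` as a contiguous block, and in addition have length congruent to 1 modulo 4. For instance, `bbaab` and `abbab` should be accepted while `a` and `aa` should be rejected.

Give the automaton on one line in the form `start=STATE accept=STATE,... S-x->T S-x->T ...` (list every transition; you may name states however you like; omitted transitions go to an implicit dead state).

start=S0 accept=S14 S0-a->S1 S0-b->S2 S1-a->S3 S1-b->S4 S2-a->S3 S2-b->S5 S3-a->S6 S3-b->S7 S4-a->S6 S4-b->S8 S5-a->S9 S5-b->S8 S6-a->S0 S6-b->S10 S7-a->S0 S7-b->S11 S8-a->S12 S8-b->S11 S9-a->S12 S9-b->S12 S10-a->S1 S10-b->S13 S11-a->S14 S11-b->S13 S12-a->S14 S12-b->S14 S13-a->S15 S13-b->S5 S14-a->S15 S14-b->S15 S15-a->S9 S15-b->S9

Build one automaton per condition and run them in lockstep. The first has 4 states tracking whether and how much of `bba` has been seen; the second has 4 states tracking the input length modulo 4. A product state is a pair (one from each), accepting exactly when both do.
With 16 states:
          a    b  
>  S0     S1   S2 
   S1     S3   S4 
   S2     S3   S5 
   S3     S6   S7 
   S4     S6   S8 
   S5     S9   S8 
   S6     S0  S10 
   S7     S0  S11 
   S8    S12  S11 
   S9    S12  S12 
   S10    S1  S13 
   S11   S14  S13 
   S12   S14  S14 
   S13   S15   S5 
 * S14   S15  S15 
   S15    S9   S9 
(> = start, * = accepting)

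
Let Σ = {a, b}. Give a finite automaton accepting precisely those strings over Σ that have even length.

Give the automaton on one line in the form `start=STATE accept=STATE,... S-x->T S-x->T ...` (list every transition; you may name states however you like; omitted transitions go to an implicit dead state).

Only the length mod 2 matters, so use a 2-cycle: from any state, every input symbol moves to the next state, wrapping s1 back to s0. Mark s0 accepting.
2 states suffice.
        a   b  
>* s0   s1  s1 
   s1   s0  s0 
(> = start, * = accepting)

start=s0 accept=s0 s0-a->s1 s0-b->s1 s1-a->s0 s1-b->s0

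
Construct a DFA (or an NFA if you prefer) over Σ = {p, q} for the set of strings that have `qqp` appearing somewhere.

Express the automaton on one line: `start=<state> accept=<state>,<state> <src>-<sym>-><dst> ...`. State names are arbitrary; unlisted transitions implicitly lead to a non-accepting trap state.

Track how much of `qqp` has been matched so far: state A is no progress, D is the absorbing accept state reached once `qqp` has occurred. Intermediate states record partial matches; on a mismatch, fall back to the longest reusable overlap.
       p  q 
>  A   A  B 
   B   A  C 
   C   D  C 
 * D   D  D 
(> = start, * = accepting)

start=A accept=D A-p->A A-q->B B-p->A B-q->C C-p->D C-q->C D-p->D D-q->D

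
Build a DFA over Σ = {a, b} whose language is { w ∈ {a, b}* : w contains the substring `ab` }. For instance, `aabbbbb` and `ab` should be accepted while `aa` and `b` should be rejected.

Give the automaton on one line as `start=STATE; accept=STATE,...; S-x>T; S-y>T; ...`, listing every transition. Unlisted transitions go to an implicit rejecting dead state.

start=q0; accept=q2; q0-a>q1; q0-b>q0; q1-a>q1; q1-b>q2; q2-a>q2; q2-b>q2

States q0..q1 record the length of the longest prefix of `ab` that matches the current input suffix. Reaching q2 means `ab` has been seen, and we stay there forever. Accept from q2.
With 3 states:
        a   b  
>  q0   q1  q0 
   q1   q1  q2 
 * q2   q2  q2 
(> = start, * = accepting)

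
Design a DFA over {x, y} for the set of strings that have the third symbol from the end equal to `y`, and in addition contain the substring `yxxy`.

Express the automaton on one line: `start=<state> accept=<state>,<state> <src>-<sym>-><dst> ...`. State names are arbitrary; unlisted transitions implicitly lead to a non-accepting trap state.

start=q0 accept=q7,q8,q9,q10 q0-x->q0 q0-y->q1 q1-x->q2 q1-y->q1 q2-x->q3 q2-y->q1 q3-x->q0 q3-y->q4 q4-x->q5 q4-y->q6 q5-x->q7 q5-y->q8 q6-x->q9 q6-y->q10 q7-x->q11 q7-y->q4 q8-x->q5 q8-y->q6 q9-x->q7 q9-y->q8 q10-x->q9 q10-y->q10 q11-x->q11 q11-y->q4

Handle the two conditions separately and then intersect. The first has 15 states tracking the last 3 symbols read; the second has 5 states tracking whether and how much of `yxxy` has been seen. A product state is a pair (one from each), accepting exactly when both do. Minimizing collapses redundant product states.
A 12-state machine:
          x    y  
>  q0     q0   q1 
   q1     q2   q1 
   q2     q3   q1 
   q3     q0   q4 
   q4     q5   q6 
   q5     q7   q8 
   q6     q9  q10 
 * q7    q11   q4 
 * q8     q5   q6 
 * q9     q7   q8 
 * q10    q9  q10 
   q11   q11   q4 
(> = start, * = accepting)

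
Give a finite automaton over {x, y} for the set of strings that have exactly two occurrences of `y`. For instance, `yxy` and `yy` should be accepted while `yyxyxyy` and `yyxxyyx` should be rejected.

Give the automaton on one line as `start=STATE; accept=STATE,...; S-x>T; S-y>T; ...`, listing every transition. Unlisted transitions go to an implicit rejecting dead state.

start=A; accept=C; A-x>A; A-y>B; B-x>B; B-y>C; C-x>C; C-y>D; D-x>D; D-y>D

Count `y`s, saturating at 3: states A through C mean 0 through 2 `y`s seen; D means more than 2. Each `y` increments (capped at D); other symbols loop. Accept from {C}.
       x  y 
>  A   A  B 
   B   B  C 
 * C   C  D 
   D   D  D 
(> = start, * = accepting)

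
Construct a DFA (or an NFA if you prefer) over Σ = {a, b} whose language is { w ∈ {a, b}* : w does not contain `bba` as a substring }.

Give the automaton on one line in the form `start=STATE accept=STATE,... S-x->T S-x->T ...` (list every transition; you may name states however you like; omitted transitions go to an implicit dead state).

start=s0 accept=s0,s1,s2 s0-a->s0 s0-b->s1 s1-a->s0 s1-b->s2 s2-a->s3 s2-b->s2 s3-a->s3 s3-b->s3

Track partial matches of the forbidden pattern `bba`. State s3 is a dead state reached once `bba` has occurred; every other state accepts. s0 means no part of `bba` is currently matched.
        a   b  
>* s0   s0  s1 
 * s1   s0  s2 
 * s2   s3  s2 
   s3   s3  s3 
(> = start, * = accepting)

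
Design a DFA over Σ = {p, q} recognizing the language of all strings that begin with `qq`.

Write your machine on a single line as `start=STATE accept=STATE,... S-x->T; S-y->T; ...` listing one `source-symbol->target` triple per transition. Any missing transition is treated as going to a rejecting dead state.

start=s0; accept=s2; s0-p->s3; s0-q->s1; s1-p->s3; s1-q->s2; s2-p->s2; s2-q->s2; s3-p->s3; s3-q->s3

Walk along `qq` while the input agrees: from s0 take `q` to s1, and so on. Any deviation drops to the rejecting sink s3. Once s2 is reached the prefix is confirmed and every continuation is accepted.
4 states suffice.
        p   q  
>  s0   s3  s1 
   s1   s3  s2 
 * s2   s2  s2 
   s3   s3  s3 
(> = start, * = accepting)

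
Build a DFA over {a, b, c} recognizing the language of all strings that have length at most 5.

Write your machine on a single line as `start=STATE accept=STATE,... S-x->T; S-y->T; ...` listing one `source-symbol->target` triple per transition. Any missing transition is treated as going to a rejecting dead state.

We only need to distinguish lengths 0, 1, …, 5, and '>5'. Chain q0 → q1 → q2 → q3 → q4 → q5 → q6 on every symbol, with q6 looping. Accepting states: {q0, q1, q2, q3, q4, q5}.
7 states suffice.
        a   b   c  
>* q0   q1  q1  q1 
 * q1   q2  q2  q2 
 * q2   q3  q3  q3 
 * q3   q4  q4  q4 
 * q4   q5  q5  q5 
 * q5   q6  q6  q6 
   q6   q6  q6  q6 
(> = start, * = accepting)

start=q0; accept=q0,q1,q2,q3,q4,q5; q0-a->q1; q0-b->q1; q0-c->q1; q1-a->q2; q1-b->q2; q1-c->q2; q2-a->q3; q2-b->q3; q2-c->q3; q3-a->q4; q3-b->q4; q3-c->q4; q4-a->q5; q4-b->q5; q4-c->q5; q5-a->q6; q5-b->q6; q5-c->q6; q6-a->q6; q6-b->q6; q6-c->q6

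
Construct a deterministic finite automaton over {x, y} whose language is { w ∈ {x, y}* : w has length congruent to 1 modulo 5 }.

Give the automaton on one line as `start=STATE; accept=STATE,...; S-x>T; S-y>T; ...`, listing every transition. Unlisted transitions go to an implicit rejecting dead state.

Only the length mod 5 matters, so use a 5-cycle: from any state, every input symbol moves to the next state, wrapping q4 back to q0. Mark q1 accepting.
With 5 states:
        x   y  
>  q0   q1  q1 
 * q1   q2  q2 
   q2   q3  q3 
   q3   q4  q4 
   q4   q0  q0 
(> = start, * = accepting)

start=q0; accept=q1; q0-x>q1; q0-y>q1; q1-x>q2; q1-y>q2; q2-x>q3; q2-y>q3; q3-x>q4; q3-y>q4; q4-x>q0; q4-y>q0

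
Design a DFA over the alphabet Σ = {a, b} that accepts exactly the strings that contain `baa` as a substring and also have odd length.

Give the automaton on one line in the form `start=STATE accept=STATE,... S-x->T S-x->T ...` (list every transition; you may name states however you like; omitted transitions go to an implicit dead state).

start=S0 accept=S6 S0-a->S1 S0-b->S2 S1-a->S0 S1-b->S3 S2-a->S4 S2-b->S3 S3-a->S5 S3-b->S2 S4-a->S6 S4-b->S2 S5-a->S7 S5-b->S3 S6-a->S7 S6-b->S7 S7-a->S6 S7-b->S6

Run two small machines in parallel and take their product. One (4 states) tracks whether and how much of `baa` has been seen; the other (2 states) tracks the input length modulo 2. Each combined state is a pair, one component from each; accept when both components accept.
An 8-state machine:
        a   b  
>  S0   S1  S2 
   S1   S0  S3 
   S2   S4  S3 
   S3   S5  S2 
   S4   S6  S2 
   S5   S7  S3 
 * S6   S7  S7 
   S7   S6  S6 
(> = start, * = accepting)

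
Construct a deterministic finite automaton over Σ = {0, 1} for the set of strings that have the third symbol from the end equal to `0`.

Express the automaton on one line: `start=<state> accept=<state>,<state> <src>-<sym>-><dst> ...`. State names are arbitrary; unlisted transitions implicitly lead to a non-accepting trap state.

Because acceptance depends on a position counted from the end, the machine has to buffer the most recent 3 symbols. Make each state the string of the last up-to-3 symbols read; on input `x` shift the window left and append `x`. Accept when the buffered window has length 3 and begins with `0`.
15 states suffice.
          0    1  
>  s0     s1   s2 
   s1     s3   s4 
   s2     s5   s6 
   s3     s7   s8 
   s4     s9  s10 
   s5    s11  s12 
   s6    s13  s14 
 * s7     s7   s8 
 * s8     s9  s10 
 * s9    s11  s12 
 * s10   s13  s14 
   s11    s7   s8 
   s12    s9  s10 
   s13   s11  s12 
   s14   s13  s14 
(> = start, * = accepting)

start=s0 accept=s7,s8,s9,s10 s0-0->s1 s0-1->s2 s1-0->s3 s1-1->s4 s2-0->s5 s2-1->s6 s3-0->s7 s3-1->s8 s4-0->s9 s4-1->s10 s5-0->s11 s5-1->s12 s6-0->s13 s6-1->s14 s7-0->s7 s7-1->s8 s8-0->s9 s8-1->s10 s9-0->s11 s9-1->s12 s10-0->s13 s10-1->s14 s11-0->s7 s11-1->s8 s12-0->s9 s12-1->s10 s13-0->s11 s13-1->s12 s14-0->s13 s14-1->s14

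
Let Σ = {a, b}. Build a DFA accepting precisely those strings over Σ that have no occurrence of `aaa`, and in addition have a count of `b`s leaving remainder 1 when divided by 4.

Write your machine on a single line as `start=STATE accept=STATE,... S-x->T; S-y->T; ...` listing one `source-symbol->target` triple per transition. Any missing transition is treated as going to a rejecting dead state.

Handle the two conditions separately and then intersect. One (4 states) tracks partial matches of the forbidden pattern `aaa`; the other (4 states) tracks the count of `b`s modulo 4. Each combined state is a pair, one component from each; accept when both components accept.
          a    b  
>  q0     q1   q2 
   q1     q3   q2 
 * q2     q4   q5 
   q3     q6   q2 
 * q4     q7   q5 
   q5     q8   q9 
   q6     q6  q10 
 * q7    q10   q5 
   q8    q11   q9 
   q9    q12   q0 
   q10   q10  q13 
   q11   q13   q9 
   q12   q14   q0 
   q13   q13  q15 
   q14   q15   q0 
   q15   q15   q6 
(> = start, * = accepting)

start=q0; accept=q2,q4,q7; q0-a->q1; q0-b->q2; q1-a->q3; q1-b->q2; q2-a->q4; q2-b->q5; q3-a->q6; q3-b->q2; q4-a->q7; q4-b->q5; q5-a->q8; q5-b->q9; q6-a->q6; q6-b->q10; q7-a->q10; q7-b->q5; q8-a->q11; q8-b->q9; q9-a->q12; q9-b->q0; q10-a->q10; q10-b->q13; q11-a->q13; q11-b->q9; q12-a->q14; q12-b->q0; q13-a->q13; q13-b->q15; q14-a->q15; q14-b->q0; q15-a->q15; q15-b->q6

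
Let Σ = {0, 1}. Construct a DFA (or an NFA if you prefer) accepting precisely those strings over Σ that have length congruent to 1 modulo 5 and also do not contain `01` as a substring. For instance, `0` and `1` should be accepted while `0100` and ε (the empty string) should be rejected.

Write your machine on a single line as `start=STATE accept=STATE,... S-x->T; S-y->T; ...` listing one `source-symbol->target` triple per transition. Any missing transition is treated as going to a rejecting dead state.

Run two small machines in parallel and take their product. One (5 states) tracks the input length modulo 5; the other (3 states) tracks partial matches of the forbidden pattern `01`. Each combined state is a pair, one component from each; accept when both components accept.
With 15 states:
       0  1 
>  A   B  C 
 * B   D  E 
 * C   D  F 
   D   G  H 
   E   H  H 
   F   G  I 
   G   J  K 
   H   K  K 
   I   J  L 
   J   M  N 
   K   N  N 
   L   M  A 
   M   B  O 
   N   O  O 
   O   E  E 
(> = start, * = accepting)

start=A; accept=B,C; A-0->B; A-1->C; B-0->D; B-1->E; C-0->D; C-1->F; D-0->G; D-1->H; E-0->H; E-1->H; F-0->G; F-1->I; G-0->J; G-1->K; H-0->K; H-1->K; I-0->J; I-1->L; J-0->M; J-1->N; K-0->N; K-1->N; L-0->M; L-1->A; M-0->B; M-1->O; N-0->O; N-1->O; O-0->E; O-1->E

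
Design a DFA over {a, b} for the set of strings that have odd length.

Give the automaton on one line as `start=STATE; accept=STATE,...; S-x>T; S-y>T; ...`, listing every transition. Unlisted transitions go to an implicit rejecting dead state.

start=q0; accept=q1; q0-a>q1; q0-b>q1; q1-a>q0; q1-b>q0

Only the length mod 2 matters, so use a 2-cycle: from any state, every input symbol moves to the next state, wrapping q1 back to q0. Mark q1 accepting.
2 states suffice.
        a   b  
>  q0   q1  q1 
 * q1   q0  q0 
(> = start, * = accepting)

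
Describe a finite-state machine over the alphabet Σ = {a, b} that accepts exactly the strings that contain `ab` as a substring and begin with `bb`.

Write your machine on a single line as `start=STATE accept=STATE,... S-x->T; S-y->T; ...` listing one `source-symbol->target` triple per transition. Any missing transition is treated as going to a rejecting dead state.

Run two small machines in parallel and take their product. One (3 states) tracks whether and how much of `ab` has been seen; the other (4 states) tracks whether the input so far still matches the prefix `bb`. Each combined state is a pair, one component from each; accept when both components accept. After merging equivalent states the machine shrinks.
A 6-state machine:
        a   b  
>  s0   s1  s2 
   s1   s1  s1 
   s2   s1  s3 
   s3   s4  s3 
   s4   s4  s5 
 * s5   s5  s5 
(> = start, * = accepting)

start=s0; accept=s5; s0-a->s1; s0-b->s2; s1-a->s1; s1-b->s1; s2-a->s1; s2-b->s3; s3-a->s4; s3-b->s3; s4-a->s4; s4-b->s5; s5-a->s5; s5-b->s5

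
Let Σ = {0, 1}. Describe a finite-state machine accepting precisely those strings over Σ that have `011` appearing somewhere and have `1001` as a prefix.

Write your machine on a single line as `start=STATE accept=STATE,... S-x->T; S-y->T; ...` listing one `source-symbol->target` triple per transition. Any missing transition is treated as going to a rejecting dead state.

start=q0; accept=q7; q0-0->q1; q0-1->q2; q1-0->q1; q1-1->q1; q2-0->q3; q2-1->q1; q3-0->q4; q3-1->q1; q4-0->q1; q4-1->q5; q5-0->q6; q5-1->q7; q6-0->q6; q6-1->q5; q7-0->q7; q7-1->q7

Handle the two conditions separately and then intersect. One (4 states) tracks whether and how much of `011` has been seen; the other (6 states) tracks whether the input so far still matches the prefix `1001`. Each combined state is a pair, one component from each; accept when both components accept. Minimizing collapses redundant product states.
With 8 states:
        0   1  
>  q0   q1  q2 
   q1   q1  q1 
   q2   q3  q1 
   q3   q4  q1 
   q4   q1  q5 
   q5   q6  q7 
   q6   q6  q5 
 * q7   q7  q7 
(> = start, * = accepting)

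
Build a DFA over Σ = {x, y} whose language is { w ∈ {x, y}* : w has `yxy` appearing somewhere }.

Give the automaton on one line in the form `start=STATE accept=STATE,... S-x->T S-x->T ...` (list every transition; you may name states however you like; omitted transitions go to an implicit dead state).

start=S0 accept=S3 S0-x->S0 S0-y->S1 S1-x->S2 S1-y->S1 S2-x->S0 S2-y->S3 S3-x->S3 S3-y->S3

States S0..S2 record the length of the longest prefix of `yxy` that matches the current input suffix. Reaching S3 means `yxy` has been seen, and we stay there forever. Accept from S3.
        x   y  
>  S0   S0  S1 
   S1   S2  S1 
   S2   S0  S3 
 * S3   S3  S3 
(> = start, * = accepting)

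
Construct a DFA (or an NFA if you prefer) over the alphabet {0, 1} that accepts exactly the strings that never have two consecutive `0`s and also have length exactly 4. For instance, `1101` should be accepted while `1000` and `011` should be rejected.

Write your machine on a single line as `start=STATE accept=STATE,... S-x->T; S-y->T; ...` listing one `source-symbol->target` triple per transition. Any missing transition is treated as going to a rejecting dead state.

Run two small machines in parallel and take their product. One (3 states) tracks partial matches of the forbidden pattern `00`; the other (6 states) tracks the input length, saturating at 5. Each combined state is a pair, one component from each; accept when both components accept. Minimizing collapses redundant product states.
9 states suffice.
        0   1  
>  q0   q1  q2 
   q1   q3  q4 
   q2   q5  q4 
   q3   q3  q3 
   q4   q6  q7 
   q5   q3  q7 
   q6   q3  q8 
   q7   q8  q8 
 * q8   q3  q3 
(> = start, * = accepting)

start=q0; accept=q8; q0-0->q1; q0-1->q2; q1-0->q3; q1-1->q4; q2-0->q5; q2-1->q4; q3-0->q3; q3-1->q3; q4-0->q6; q4-1->q7; q5-0->q3; q5-1->q7; q6-0->q3; q6-1->q8; q7-0->q8; q7-1->q8; q8-0->q3; q8-1->q3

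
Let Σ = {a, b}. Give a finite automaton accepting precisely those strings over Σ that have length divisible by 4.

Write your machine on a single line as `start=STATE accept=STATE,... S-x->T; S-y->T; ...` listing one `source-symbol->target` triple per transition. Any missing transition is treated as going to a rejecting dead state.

Count input length modulo 4: every symbol advances one step around the cycle s0 → s1 → s2 → s3 → s0. Accept at s0.
        a   b  
>* s0   s1  s1 
   s1   s2  s2 
   s2   s3  s3 
   s3   s0  s0 
(> = start, * = accepting)

start=s0; accept=s0; s0-a->s1; s0-b->s1; s1-a->s2; s1-b->s2; s2-a->s3; s2-b->s3; s3-a->s0; s3-b->s0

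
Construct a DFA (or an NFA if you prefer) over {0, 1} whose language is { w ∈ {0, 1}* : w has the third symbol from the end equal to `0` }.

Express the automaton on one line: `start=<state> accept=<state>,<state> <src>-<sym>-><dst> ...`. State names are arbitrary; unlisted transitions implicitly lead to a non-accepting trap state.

start=S0 accept=S7,S8,S9,S10 S0-0->S1 S0-1->S2 S1-0->S3 S1-1->S4 S2-0->S5 S2-1->S6 S3-0->S7 S3-1->S8 S4-0->S9 S4-1->S10 S5-0->S11 S5-1->S12 S6-0->S13 S6-1->S14 S7-0->S7 S7-1->S8 S8-0->S9 S8-1->S10 S9-0->S11 S9-1->S12 S10-0->S13 S10-1->S14 S11-0->S7 S11-1->S8 S12-0->S9 S12-1->S10 S13-0->S11 S13-1->S12 S14-0->S13 S14-1->S14

Because acceptance depends on a position counted from the end, the machine has to buffer the most recent 3 symbols. Make each state the string of the last up-to-3 symbols read; on input `x` shift the window left and append `x`. Accept when the buffered window has length 3 and begins with `0`.
With 15 states:
          0    1  
>  S0     S1   S2 
   S1     S3   S4 
   S2     S5   S6 
   S3     S7   S8 
   S4     S9  S10 
   S5    S11  S12 
   S6    S13  S14 
 * S7     S7   S8 
 * S8     S9  S10 
 * S9    S11  S12 
 * S10   S13  S14 
   S11    S7   S8 
   S12    S9  S10 
   S13   S11  S12 
   S14   S13  S14 
(> = start, * = accepting)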